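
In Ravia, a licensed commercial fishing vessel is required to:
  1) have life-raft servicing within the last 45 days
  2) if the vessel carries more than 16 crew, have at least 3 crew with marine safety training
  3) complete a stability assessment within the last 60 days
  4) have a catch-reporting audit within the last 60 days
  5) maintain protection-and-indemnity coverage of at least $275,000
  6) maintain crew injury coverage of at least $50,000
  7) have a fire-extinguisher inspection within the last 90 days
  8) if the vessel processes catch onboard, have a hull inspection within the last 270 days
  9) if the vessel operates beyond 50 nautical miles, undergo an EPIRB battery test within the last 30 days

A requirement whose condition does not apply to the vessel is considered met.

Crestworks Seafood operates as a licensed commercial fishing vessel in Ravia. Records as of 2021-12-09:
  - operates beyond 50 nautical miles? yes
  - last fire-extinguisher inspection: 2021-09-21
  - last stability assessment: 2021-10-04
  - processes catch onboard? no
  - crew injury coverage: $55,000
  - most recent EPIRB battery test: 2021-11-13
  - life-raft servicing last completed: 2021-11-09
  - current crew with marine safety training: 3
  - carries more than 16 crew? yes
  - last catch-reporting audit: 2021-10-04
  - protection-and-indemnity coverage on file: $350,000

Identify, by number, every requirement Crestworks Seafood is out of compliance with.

1. life-raft servicing 30 days ago vs limit 45 → met
2. condition 'carries more than 16 crew' holds; crew with marine safety training 3 ≥ 3 → met
3. stability assessment 66 days ago vs limit 60 → not met
4. catch-reporting audit 66 days ago vs limit 60 → not met
5. protection-and-indemnity coverage $350,000 ≥ $275,000 → met
6. crew injury coverage $55,000 ≥ $50,000 → met
7. fire-extinguisher inspection 79 days ago vs limit 90 → met
8. condition 'processes catch onboard' does not hold → requirement n/a → met
9. condition 'operates beyond 50 nautical miles' holds; EPIRB battery test 26 days ago vs limit 30 → met
Not met: 3, 4

3, 4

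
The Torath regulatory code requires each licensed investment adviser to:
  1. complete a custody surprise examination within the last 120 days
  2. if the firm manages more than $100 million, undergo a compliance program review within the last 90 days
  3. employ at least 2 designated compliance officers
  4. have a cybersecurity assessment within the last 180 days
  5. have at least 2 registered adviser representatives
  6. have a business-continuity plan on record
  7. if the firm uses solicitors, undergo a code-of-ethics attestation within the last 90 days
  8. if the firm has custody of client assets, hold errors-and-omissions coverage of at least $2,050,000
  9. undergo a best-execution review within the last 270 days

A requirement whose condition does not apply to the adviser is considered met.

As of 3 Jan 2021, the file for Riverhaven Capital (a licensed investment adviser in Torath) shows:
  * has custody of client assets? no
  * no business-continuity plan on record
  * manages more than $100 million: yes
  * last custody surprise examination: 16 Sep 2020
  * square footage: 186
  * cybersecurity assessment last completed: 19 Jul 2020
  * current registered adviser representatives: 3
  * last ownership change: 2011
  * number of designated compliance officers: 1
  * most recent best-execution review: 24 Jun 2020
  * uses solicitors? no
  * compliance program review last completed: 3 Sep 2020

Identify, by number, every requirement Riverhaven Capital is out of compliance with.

2, 3, 6

1. custody surprise examination 109 days ago vs limit 120 → met
2. condition 'manages more than $100 million' holds; compliance program review 122 days ago vs limit 90 → not met
3. designated compliance officers 1 < 2 → not met
4. cybersecurity assessment 168 days ago vs limit 180 → met
5. registered adviser representatives 3 ≥ 2 → met
6. business-continuity plan absent → not met
7. condition 'uses solicitors' does not hold → requirement n/a → met
8. condition 'has custody of client assets' does not hold → requirement n/a → met
9. best-execution review 193 days ago vs limit 270 → met
Not met: 2, 3, 6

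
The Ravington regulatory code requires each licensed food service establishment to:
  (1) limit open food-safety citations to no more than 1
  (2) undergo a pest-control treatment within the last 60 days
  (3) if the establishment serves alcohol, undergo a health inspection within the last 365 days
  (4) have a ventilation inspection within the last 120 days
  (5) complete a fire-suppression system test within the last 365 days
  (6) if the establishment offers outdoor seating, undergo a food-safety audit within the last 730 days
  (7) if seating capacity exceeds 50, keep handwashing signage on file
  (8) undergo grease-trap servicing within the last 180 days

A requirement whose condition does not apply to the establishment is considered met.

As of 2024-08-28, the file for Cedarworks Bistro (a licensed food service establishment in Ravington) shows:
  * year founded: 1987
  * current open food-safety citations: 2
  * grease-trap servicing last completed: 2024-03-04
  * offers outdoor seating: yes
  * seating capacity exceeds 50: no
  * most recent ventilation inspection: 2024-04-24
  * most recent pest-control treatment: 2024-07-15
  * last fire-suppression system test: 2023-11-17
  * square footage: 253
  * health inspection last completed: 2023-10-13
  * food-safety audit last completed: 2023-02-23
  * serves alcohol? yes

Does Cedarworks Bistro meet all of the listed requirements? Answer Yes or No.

No

1. open food-safety citations 2 > 1 → not met
2. pest-control treatment 44 days ago vs limit 60 → met
3. condition 'serves alcohol' holds; health inspection 320 days ago vs limit 365 → met
4. ventilation inspection 126 days ago vs limit 120 → not met
5. fire-suppression system test 285 days ago vs limit 365 → met
6. condition 'offers outdoor seating' holds; food-safety audit 552 days ago vs limit 730 → met
7. condition 'seating capacity exceeds 50' does not hold → requirement n/a → met
8. grease-trap servicing 177 days ago vs limit 180 → met
Not met: 1, 4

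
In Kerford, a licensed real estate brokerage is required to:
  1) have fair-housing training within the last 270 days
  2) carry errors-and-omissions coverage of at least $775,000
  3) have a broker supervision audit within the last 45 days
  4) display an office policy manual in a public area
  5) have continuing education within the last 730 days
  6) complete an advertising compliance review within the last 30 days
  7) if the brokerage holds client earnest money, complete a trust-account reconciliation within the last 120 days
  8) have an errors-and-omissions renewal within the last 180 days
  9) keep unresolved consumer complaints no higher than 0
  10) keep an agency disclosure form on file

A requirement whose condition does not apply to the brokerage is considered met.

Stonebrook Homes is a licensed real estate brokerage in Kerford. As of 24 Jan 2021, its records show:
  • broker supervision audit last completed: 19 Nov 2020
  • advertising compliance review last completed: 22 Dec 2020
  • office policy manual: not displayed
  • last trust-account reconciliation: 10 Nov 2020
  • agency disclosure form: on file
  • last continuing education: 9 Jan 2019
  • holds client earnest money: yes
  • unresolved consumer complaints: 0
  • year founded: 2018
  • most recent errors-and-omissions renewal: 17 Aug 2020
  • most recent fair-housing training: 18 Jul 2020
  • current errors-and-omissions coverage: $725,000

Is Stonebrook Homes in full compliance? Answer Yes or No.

1. fair-housing training 190 days ago vs limit 270 → met
2. errors-and-omissions coverage $725,000 < $775,000 → not met
3. broker supervision audit 66 days ago vs limit 45 → not met
4. office policy manual absent → not met
5. continuing education 746 days ago vs limit 730 → not met
6. advertising compliance review 33 days ago vs limit 30 → not met
7. condition 'holds client earnest money' holds; trust-account reconciliation 75 days ago vs limit 120 → met
8. errors-and-omissions renewal 160 days ago vs limit 180 → met
9. unresolved consumer complaints 0 ≤ 0 → met
10. agency disclosure form present → met
Not met: 2, 3, 4, 5, 6

No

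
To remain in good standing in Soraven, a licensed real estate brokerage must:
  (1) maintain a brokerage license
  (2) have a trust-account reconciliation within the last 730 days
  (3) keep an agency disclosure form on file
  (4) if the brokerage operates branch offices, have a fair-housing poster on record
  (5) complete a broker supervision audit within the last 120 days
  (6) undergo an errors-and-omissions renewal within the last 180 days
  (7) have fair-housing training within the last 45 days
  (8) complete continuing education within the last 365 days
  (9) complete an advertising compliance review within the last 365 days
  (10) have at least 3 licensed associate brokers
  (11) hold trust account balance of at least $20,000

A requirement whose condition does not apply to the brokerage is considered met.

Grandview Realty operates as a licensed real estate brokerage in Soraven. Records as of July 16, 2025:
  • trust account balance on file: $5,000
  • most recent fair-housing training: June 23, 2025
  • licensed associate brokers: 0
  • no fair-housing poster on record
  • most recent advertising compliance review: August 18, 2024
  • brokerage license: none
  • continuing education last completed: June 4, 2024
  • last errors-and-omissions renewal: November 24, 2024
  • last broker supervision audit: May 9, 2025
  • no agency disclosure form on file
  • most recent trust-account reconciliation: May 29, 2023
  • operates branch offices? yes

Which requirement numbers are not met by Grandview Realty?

1, 2, 3, 4, 6, 8, 10, 11

1. brokerage license absent → not met
2. trust-account reconciliation 779 days ago vs limit 730 → not met
3. agency disclosure form absent → not met
4. condition 'operates branch offices' holds; fair-housing poster absent → not met
5. broker supervision audit 68 days ago vs limit 120 → met
6. errors-and-omissions renewal 234 days ago vs limit 180 → not met
7. fair-housing training 23 days ago vs limit 45 → met
8. continuing education 407 days ago vs limit 365 → not met
9. advertising compliance review 332 days ago vs limit 365 → met
10. licensed associate brokers 0 < 3 → not met
11. trust account balance $5,000 < $20,000 → not met
Not met: 1, 2, 3, 4, 6, 8, 10, 11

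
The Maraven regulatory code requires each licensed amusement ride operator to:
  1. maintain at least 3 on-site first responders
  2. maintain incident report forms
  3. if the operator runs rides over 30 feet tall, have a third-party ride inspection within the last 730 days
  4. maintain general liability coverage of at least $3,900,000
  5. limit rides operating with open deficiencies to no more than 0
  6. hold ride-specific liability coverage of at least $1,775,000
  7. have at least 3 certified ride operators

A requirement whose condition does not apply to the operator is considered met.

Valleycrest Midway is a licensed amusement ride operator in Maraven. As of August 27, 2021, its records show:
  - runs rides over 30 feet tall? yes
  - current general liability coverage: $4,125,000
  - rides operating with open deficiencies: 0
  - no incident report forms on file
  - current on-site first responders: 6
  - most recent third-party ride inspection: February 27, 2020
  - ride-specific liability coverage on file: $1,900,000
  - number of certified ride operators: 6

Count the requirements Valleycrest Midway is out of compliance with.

1

1. on-site first responders 6 ≥ 3 → met
2. incident report forms absent → not met
3. condition 'runs rides over 30 feet tall' holds; third-party ride inspection 547 days ago vs limit 730 → met
4. general liability coverage $4,125,000 ≥ $3,900,000 → met
5. rides operating with open deficiencies 0 ≤ 0 → met
6. ride-specific liability coverage $1,900,000 ≥ $1,775,000 → met
7. certified ride operators 6 ≥ 3 → met
Not met: 1 of 7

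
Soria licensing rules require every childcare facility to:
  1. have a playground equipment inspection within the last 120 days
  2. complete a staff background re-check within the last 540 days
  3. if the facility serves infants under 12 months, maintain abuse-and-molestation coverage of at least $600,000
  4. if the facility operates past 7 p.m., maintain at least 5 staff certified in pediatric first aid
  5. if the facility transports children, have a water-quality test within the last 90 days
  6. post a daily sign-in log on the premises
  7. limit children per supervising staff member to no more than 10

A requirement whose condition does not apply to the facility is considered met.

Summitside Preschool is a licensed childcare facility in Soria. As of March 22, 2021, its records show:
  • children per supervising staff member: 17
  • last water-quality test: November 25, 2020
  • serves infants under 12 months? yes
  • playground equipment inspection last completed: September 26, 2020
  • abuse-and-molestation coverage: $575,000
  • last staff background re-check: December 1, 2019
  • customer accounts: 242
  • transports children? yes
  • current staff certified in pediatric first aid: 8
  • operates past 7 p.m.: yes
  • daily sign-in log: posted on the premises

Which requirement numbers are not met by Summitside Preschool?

1. playground equipment inspection 177 days ago vs limit 120 → not met
2. staff background re-check 477 days ago vs limit 540 → met
3. condition 'serves infants under 12 months' holds; abuse-and-molestation coverage $575,000 < $600,000 → not met
4. condition 'operates past 7 p.m.' holds; staff certified in pediatric first aid 8 ≥ 5 → met
5. condition 'transports children' holds; water-quality test 117 days ago vs limit 90 → not met
6. daily sign-in log present → met
7. children per supervising staff member 17 > 10 → not met
Not met: 1, 3, 5, 7

1, 3, 5, 7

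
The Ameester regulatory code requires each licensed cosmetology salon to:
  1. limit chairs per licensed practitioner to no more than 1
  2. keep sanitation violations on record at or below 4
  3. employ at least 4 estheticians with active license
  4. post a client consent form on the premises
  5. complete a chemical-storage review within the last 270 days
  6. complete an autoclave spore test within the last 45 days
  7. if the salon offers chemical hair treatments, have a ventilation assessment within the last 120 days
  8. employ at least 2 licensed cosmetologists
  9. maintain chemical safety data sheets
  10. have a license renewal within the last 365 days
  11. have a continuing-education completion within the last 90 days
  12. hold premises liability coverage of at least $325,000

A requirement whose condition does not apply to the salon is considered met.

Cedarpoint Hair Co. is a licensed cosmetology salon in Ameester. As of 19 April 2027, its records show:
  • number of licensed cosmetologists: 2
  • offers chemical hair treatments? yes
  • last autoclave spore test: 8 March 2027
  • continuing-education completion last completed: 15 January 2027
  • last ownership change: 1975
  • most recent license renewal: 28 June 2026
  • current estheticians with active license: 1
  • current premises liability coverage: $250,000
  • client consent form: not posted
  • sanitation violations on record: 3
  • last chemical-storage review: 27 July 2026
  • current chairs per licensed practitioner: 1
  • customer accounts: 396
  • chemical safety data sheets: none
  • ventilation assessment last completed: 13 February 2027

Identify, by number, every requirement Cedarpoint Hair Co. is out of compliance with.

1. chairs per licensed practitioner 1 ≤ 1 → met
2. sanitation violations on record 3 ≤ 4 → met
3. estheticians with active license 1 < 4 → not met
4. client consent form absent → not met
5. chemical-storage review 266 days ago vs limit 270 → met
6. autoclave spore test 42 days ago vs limit 45 → met
7. condition 'offers chemical hair treatments' holds; ventilation assessment 65 days ago vs limit 120 → met
8. licensed cosmetologists 2 ≥ 2 → met
9. chemical safety data sheets absent → not met
10. license renewal 295 days ago vs limit 365 → met
11. continuing-education completion 94 days ago vs limit 90 → not met
12. premises liability coverage $250,000 < $325,000 → not met
Not met: 3, 4, 9, 11, 12

3, 4, 9, 11, 12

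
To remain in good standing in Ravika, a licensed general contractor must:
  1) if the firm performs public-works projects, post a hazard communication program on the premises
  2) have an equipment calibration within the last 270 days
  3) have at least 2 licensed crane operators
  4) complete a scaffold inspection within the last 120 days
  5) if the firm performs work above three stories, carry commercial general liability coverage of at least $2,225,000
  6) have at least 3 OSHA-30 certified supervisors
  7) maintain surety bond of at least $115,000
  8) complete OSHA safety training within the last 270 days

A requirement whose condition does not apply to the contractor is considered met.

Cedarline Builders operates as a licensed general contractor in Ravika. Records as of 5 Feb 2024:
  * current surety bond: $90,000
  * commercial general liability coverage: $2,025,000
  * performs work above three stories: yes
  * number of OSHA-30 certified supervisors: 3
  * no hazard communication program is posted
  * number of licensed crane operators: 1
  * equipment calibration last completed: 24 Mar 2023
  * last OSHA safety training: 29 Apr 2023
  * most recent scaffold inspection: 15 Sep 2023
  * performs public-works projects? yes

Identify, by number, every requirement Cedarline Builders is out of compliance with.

1, 2, 3, 4, 5, 7, 8

1. condition 'performs public-works projects' holds; hazard communication program absent → not met
2. equipment calibration 318 days ago vs limit 270 → not met
3. licensed crane operators 1 < 2 → not met
4. scaffold inspection 143 days ago vs limit 120 → not met
5. condition 'performs work above three stories' holds; commercial general liability coverage $2,025,000 < $2,225,000 → not met
6. OSHA-30 certified supervisors 3 ≥ 3 → met
7. surety bond $90,000 < $115,000 → not met
8. OSHA safety training 282 days ago vs limit 270 → not met
Not met: 1, 2, 3, 4, 5, 7, 8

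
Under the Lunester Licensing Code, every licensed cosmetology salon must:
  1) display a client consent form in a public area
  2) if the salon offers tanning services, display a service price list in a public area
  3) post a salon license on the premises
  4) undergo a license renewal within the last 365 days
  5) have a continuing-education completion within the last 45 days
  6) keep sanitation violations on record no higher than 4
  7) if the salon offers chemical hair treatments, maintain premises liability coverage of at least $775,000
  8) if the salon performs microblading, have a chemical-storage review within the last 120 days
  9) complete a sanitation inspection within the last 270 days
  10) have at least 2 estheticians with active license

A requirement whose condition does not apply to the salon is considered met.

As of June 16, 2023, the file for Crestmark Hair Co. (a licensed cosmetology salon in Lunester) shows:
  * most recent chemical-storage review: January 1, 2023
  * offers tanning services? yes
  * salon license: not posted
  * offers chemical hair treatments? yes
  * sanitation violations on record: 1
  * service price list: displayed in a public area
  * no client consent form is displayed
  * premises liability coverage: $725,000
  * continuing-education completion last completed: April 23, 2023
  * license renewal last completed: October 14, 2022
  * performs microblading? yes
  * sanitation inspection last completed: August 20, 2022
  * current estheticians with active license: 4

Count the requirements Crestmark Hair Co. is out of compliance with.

1. client consent form absent → not met
2. condition 'offers tanning services' holds; service price list present → met
3. salon license absent → not met
4. license renewal 245 days ago vs limit 365 → met
5. continuing-education completion 54 days ago vs limit 45 → not met
6. sanitation violations on record 1 ≤ 4 → met
7. condition 'offers chemical hair treatments' holds; premises liability coverage $725,000 < $775,000 → not met
8. condition 'performs microblading' holds; chemical-storage review 166 days ago vs limit 120 → not met
9. sanitation inspection 300 days ago vs limit 270 → not met
10. estheticians with active license 4 ≥ 2 → met
Not met: 6 of 10

6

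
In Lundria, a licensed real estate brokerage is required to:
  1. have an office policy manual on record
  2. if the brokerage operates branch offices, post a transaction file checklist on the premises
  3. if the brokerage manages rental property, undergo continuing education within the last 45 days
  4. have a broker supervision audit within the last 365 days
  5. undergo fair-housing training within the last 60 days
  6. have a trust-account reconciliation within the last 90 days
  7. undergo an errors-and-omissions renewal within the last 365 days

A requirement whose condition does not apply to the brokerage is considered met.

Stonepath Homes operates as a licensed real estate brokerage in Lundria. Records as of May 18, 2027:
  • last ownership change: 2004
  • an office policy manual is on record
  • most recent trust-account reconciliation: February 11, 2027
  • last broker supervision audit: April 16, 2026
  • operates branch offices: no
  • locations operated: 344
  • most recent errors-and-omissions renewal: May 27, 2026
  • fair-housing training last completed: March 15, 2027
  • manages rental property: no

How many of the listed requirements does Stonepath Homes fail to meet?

3

1. office policy manual present → met
2. condition 'operates branch offices' does not hold → requirement n/a → met
3. condition 'manages rental property' does not hold → requirement n/a → met
4. broker supervision audit 397 days ago vs limit 365 → not met
5. fair-housing training 64 days ago vs limit 60 → not met
6. trust-account reconciliation 96 days ago vs limit 90 → not met
7. errors-and-omissions renewal 356 days ago vs limit 365 → met
Not met: 3 of 7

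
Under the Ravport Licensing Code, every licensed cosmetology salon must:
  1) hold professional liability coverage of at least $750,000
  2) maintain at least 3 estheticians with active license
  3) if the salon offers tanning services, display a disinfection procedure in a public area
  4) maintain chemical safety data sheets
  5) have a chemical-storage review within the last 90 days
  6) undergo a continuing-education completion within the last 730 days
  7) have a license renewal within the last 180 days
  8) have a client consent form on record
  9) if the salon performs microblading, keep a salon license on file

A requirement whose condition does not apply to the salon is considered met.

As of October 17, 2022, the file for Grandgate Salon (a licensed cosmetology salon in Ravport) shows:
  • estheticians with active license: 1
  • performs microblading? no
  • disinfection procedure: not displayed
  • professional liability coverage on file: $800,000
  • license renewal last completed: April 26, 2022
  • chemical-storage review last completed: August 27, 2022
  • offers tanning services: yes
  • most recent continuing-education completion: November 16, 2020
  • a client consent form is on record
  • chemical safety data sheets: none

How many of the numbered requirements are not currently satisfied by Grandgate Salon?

1. professional liability coverage $800,000 ≥ $750,000 → met
2. estheticians with active license 1 < 3 → not met
3. condition 'offers tanning services' holds; disinfection procedure absent → not met
4. chemical safety data sheets absent → not met
5. chemical-storage review 51 days ago vs limit 90 → met
6. continuing-education completion 700 days ago vs limit 730 → met
7. license renewal 174 days ago vs limit 180 → met
8. client consent form present → met
9. condition 'performs microblading' does not hold → requirement n/a → met
Not met: 3 of 9

3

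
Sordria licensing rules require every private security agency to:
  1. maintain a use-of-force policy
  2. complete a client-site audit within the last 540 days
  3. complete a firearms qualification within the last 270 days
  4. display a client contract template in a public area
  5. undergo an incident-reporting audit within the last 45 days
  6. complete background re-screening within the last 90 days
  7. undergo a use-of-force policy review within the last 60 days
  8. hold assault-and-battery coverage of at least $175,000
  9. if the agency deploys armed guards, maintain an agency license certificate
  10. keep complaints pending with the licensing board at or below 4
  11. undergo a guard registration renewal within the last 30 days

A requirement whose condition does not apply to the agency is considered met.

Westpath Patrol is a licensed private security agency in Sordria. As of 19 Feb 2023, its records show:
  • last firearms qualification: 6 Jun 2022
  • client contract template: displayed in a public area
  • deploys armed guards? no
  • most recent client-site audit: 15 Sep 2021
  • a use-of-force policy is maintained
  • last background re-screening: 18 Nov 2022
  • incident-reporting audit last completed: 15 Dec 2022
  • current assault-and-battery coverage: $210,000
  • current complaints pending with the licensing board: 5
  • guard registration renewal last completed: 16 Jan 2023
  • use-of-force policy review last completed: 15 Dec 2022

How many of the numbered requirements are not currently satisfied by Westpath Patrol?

1. use-of-force policy present → met
2. client-site audit 522 days ago vs limit 540 → met
3. firearms qualification 258 days ago vs limit 270 → met
4. client contract template present → met
5. incident-reporting audit 66 days ago vs limit 45 → not met
6. background re-screening 93 days ago vs limit 90 → not met
7. use-of-force policy review 66 days ago vs limit 60 → not met
8. assault-and-battery coverage $210,000 ≥ $175,000 → met
9. condition 'deploys armed guards' does not hold → requirement n/a → met
10. complaints pending with the licensing board 5 > 4 → not met
11. guard registration renewal 34 days ago vs limit 30 → not met
Not met: 5 of 11

5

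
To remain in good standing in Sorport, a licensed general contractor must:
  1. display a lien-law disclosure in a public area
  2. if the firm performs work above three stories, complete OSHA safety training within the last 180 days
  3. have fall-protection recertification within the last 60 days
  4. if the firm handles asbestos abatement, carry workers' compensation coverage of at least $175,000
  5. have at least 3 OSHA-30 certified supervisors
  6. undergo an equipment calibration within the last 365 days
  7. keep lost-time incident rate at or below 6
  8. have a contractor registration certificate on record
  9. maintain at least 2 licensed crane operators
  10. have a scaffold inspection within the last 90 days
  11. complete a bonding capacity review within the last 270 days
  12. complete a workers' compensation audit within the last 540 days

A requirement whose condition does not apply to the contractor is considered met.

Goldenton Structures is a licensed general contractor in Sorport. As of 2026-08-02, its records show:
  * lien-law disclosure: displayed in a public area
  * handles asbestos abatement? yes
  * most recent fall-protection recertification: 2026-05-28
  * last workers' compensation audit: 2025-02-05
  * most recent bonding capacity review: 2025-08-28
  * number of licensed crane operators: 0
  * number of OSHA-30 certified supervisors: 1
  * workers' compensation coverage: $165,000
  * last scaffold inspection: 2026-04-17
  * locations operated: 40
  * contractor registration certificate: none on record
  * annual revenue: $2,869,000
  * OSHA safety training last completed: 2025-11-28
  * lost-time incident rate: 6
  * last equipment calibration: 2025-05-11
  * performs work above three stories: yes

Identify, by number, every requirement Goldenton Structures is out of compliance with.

2, 3, 4, 5, 6, 8, 9, 10, 11, 12

1. lien-law disclosure present → met
2. condition 'performs work above three stories' holds; OSHA safety training 247 days ago vs limit 180 → not met
3. fall-protection recertification 66 days ago vs limit 60 → not met
4. condition 'handles asbestos abatement' holds; workers' compensation coverage $165,000 < $175,000 → not met
5. OSHA-30 certified supervisors 1 < 3 → not met
6. equipment calibration 448 days ago vs limit 365 → not met
7. lost-time incident rate 6 ≤ 6 → met
8. contractor registration certificate absent → not met
9. licensed crane operators 0 < 2 → not met
10. scaffold inspection 107 days ago vs limit 90 → not met
11. bonding capacity review 339 days ago vs limit 270 → not met
12. workers' compensation audit 543 days ago vs limit 540 → not met
Not met: 2, 3, 4, 5, 6, 8, 9, 10, 11, 12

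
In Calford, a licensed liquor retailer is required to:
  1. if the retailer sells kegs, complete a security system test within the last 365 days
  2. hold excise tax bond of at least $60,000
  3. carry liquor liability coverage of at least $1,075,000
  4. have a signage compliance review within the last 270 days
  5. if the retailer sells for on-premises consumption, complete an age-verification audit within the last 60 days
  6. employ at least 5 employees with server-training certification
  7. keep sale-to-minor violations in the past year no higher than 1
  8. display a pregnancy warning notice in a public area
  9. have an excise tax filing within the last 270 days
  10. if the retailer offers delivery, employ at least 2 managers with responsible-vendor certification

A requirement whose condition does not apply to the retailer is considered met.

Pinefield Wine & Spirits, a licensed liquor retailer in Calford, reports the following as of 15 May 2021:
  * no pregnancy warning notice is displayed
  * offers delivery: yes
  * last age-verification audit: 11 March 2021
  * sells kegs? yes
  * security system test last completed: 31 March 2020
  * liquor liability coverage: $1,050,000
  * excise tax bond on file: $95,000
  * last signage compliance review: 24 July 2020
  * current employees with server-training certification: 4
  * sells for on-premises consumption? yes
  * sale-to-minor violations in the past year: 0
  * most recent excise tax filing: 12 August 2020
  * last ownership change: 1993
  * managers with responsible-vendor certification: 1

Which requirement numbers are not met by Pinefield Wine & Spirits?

1. condition 'sells kegs' holds; security system test 410 days ago vs limit 365 → not met
2. excise tax bond $95,000 ≥ $60,000 → met
3. liquor liability coverage $1,050,000 < $1,075,000 → not met
4. signage compliance review 295 days ago vs limit 270 → not met
5. condition 'sells for on-premises consumption' holds; age-verification audit 65 days ago vs limit 60 → not met
6. employees with server-training certification 4 < 5 → not met
7. sale-to-minor violations in the past year 0 ≤ 1 → met
8. pregnancy warning notice absent → not met
9. excise tax filing 276 days ago vs limit 270 → not met
10. condition 'offers delivery' holds; managers with responsible-vendor certification 1 < 2 → not met
Not met: 1, 3, 4, 5, 6, 8, 9, 10

1, 3, 4, 5, 6, 8, 9, 10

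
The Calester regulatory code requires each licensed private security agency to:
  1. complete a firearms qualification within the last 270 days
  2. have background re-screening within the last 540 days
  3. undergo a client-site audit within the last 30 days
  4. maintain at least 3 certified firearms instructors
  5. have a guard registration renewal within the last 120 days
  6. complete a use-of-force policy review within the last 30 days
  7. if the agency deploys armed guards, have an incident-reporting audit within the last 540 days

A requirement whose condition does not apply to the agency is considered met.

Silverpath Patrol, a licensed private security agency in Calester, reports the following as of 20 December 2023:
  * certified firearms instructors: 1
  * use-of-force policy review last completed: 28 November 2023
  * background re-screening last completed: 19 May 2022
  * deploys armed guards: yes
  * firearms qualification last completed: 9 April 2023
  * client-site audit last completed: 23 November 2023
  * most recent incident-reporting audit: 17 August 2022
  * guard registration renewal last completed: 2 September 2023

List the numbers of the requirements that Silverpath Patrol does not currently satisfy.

2, 4

1. firearms qualification 255 days ago vs limit 270 → met
2. background re-screening 580 days ago vs limit 540 → not met
3. client-site audit 27 days ago vs limit 30 → met
4. certified firearms instructors 1 < 3 → not met
5. guard registration renewal 109 days ago vs limit 120 → met
6. use-of-force policy review 22 days ago vs limit 30 → met
7. condition 'deploys armed guards' holds; incident-reporting audit 490 days ago vs limit 540 → met
Not met: 2, 4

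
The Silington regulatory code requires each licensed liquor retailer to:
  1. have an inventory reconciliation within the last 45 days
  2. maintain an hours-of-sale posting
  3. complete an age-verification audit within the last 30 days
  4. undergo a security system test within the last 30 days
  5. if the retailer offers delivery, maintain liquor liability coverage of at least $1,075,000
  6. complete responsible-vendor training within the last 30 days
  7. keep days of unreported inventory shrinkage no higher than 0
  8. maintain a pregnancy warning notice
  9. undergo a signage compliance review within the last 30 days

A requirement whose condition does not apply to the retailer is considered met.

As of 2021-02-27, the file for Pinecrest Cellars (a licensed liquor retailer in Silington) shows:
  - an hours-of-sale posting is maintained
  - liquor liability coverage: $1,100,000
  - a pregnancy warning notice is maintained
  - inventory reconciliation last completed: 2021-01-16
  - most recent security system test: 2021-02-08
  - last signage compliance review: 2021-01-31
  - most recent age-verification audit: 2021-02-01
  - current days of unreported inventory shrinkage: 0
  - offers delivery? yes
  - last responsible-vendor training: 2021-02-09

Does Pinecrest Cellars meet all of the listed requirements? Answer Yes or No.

Yes

1. inventory reconciliation 42 days ago vs limit 45 → met
2. hours-of-sale posting present → met
3. age-verification audit 26 days ago vs limit 30 → met
4. security system test 19 days ago vs limit 30 → met
5. condition 'offers delivery' holds; liquor liability coverage $1,100,000 ≥ $1,075,000 → met
6. responsible-vendor training 18 days ago vs limit 30 → met
7. days of unreported inventory shrinkage 0 ≤ 0 → met
8. pregnancy warning notice present → met
9. signage compliance review 27 days ago vs limit 30 → met
All met.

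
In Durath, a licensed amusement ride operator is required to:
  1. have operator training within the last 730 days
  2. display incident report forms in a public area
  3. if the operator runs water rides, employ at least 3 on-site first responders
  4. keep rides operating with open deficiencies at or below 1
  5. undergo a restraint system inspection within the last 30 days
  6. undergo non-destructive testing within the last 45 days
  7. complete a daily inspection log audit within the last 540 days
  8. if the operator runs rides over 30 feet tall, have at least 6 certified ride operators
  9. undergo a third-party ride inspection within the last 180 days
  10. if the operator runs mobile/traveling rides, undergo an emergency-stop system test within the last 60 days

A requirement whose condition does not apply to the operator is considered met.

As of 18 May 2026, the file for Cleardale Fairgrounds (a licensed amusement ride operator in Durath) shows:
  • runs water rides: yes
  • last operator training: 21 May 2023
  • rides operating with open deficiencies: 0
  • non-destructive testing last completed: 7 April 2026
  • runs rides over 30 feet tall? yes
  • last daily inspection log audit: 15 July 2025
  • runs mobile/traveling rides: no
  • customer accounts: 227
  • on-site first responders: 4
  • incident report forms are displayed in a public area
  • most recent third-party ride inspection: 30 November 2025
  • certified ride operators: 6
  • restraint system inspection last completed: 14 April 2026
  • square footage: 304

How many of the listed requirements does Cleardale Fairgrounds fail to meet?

1. operator training 1093 days ago vs limit 730 → not met
2. incident report forms present → met
3. condition 'runs water rides' holds; on-site first responders 4 ≥ 3 → met
4. rides operating with open deficiencies 0 ≤ 1 → met
5. restraint system inspection 34 days ago vs limit 30 → not met
6. non-destructive testing 41 days ago vs limit 45 → met
7. daily inspection log audit 307 days ago vs limit 540 → met
8. condition 'runs rides over 30 feet tall' holds; certified ride operators 6 ≥ 6 → met
9. third-party ride inspection 169 days ago vs limit 180 → met
10. condition 'runs mobile/traveling rides' does not hold → requirement n/a → met
Not met: 2 of 10

2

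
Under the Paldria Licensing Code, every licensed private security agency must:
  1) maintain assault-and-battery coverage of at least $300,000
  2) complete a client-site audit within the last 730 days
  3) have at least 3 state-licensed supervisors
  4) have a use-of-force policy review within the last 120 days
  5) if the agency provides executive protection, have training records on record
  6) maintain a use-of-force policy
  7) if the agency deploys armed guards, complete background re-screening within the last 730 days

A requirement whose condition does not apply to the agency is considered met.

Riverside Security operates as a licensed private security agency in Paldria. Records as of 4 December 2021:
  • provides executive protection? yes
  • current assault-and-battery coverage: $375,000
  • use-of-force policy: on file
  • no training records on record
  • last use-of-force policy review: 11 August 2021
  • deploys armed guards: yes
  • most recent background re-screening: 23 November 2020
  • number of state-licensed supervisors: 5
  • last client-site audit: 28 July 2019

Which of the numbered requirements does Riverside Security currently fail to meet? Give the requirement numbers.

1. assault-and-battery coverage $375,000 ≥ $300,000 → met
2. client-site audit 860 days ago vs limit 730 → not met
3. state-licensed supervisors 5 ≥ 3 → met
4. use-of-force policy review 115 days ago vs limit 120 → met
5. condition 'provides executive protection' holds; training records absent → not met
6. use-of-force policy present → met
7. condition 'deploys armed guards' holds; background re-screening 376 days ago vs limit 730 → met
Not met: 2, 5

2, 5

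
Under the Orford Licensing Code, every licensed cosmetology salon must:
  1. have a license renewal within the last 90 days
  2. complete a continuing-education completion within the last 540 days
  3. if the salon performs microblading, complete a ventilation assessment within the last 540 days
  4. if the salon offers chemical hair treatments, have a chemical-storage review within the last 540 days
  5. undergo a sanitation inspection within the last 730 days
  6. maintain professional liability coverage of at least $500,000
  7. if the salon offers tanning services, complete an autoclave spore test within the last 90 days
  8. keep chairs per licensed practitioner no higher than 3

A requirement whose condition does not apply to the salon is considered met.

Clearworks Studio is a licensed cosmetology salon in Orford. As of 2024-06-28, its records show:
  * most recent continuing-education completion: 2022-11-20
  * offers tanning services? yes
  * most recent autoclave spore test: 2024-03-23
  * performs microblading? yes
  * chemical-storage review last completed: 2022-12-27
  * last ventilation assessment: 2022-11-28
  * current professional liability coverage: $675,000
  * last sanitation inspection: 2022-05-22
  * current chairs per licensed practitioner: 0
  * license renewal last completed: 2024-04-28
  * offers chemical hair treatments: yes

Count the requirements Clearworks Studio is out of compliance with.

1. license renewal 61 days ago vs limit 90 → met
2. continuing-education completion 586 days ago vs limit 540 → not met
3. condition 'performs microblading' holds; ventilation assessment 578 days ago vs limit 540 → not met
4. condition 'offers chemical hair treatments' holds; chemical-storage review 549 days ago vs limit 540 → not met
5. sanitation inspection 768 days ago vs limit 730 → not met
6. professional liability coverage $675,000 ≥ $500,000 → met
7. condition 'offers tanning services' holds; autoclave spore test 97 days ago vs limit 90 → not met
8. chairs per licensed practitioner 0 ≤ 3 → met
Not met: 5 of 8

5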